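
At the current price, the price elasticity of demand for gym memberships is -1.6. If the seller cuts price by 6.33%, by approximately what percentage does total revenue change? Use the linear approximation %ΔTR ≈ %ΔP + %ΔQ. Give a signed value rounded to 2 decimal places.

%ΔQ ≈ Ed × %ΔP = (-1.6) × (-6.33%) = +10.1280%
%ΔTR ≈ %ΔP + %ΔQ = (-6.33%) + (+10.1280%) = +3.7980%

+3.80%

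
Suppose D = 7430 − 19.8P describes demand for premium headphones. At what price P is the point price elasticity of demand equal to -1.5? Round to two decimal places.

225.15

Ed = −19.8P/(7430 − 19.8P). Set this equal to -1.5:
19.8P = 1.5·(7430 − 19.8P) ⇒ 19.8P(1 + 1.5) = 1.5·7430
P = 1.5·7430 / (19.8·2.5) = 225.1515…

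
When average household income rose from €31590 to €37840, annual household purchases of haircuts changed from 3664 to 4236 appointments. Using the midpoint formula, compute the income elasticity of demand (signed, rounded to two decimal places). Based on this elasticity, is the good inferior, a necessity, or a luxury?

0.80; necessity

%ΔQ = (4236 − 3664)/[( 3664 + 4236)/2] = 572/3950 = 0.144810…
%ΔIncome = (37840 − 31590)/[( 31590 + 37840)/2] = 6250/34715 = 0.180037…
E_income = (572/3950) / (6250/34715) = 0.8043…
0 < E_income < 1 ⇒ normal good, necessity.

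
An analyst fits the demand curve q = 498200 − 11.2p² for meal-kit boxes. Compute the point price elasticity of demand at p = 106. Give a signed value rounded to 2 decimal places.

dq/dp = −2·11.2·p = -2374.4. At p = 106, q = 372356.8.
Ed = (dq/dp)·(p/q) = (-2374.4) × (106/372356.8) = -0.6759…

-0.68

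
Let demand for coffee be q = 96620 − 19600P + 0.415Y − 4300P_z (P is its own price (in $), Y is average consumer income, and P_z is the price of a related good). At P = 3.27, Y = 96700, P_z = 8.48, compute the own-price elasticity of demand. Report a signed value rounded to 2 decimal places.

At the given values, q = 96620 − 19600(3.27) + 0.415(96700) − 4300(8.48) = 36194.5.
∂q/∂P = −19600.
E = (-19600) × (3.27/36194.5) = -1.7707…

-1.77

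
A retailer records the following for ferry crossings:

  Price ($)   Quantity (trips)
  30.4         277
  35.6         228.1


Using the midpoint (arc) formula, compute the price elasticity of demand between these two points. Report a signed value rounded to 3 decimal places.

-1.229

%ΔQ = (228.1 − 277) / [(277 + 228.1)/2] = -48.9/252.55 = -0.193625…
%ΔP = (35.6 − 30.4) / [(30.4 + 35.6)/2] = 5.2/33 = 0.157575…
Arc Ed = %ΔQ / %ΔP = (-48.9/252.55) / (5.2/33) = -1.22877…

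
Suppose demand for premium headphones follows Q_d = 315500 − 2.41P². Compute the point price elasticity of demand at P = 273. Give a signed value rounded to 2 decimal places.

-2.64

dQ_d/dP = −2·2.41·P = -1315.86. At P = 273, Q_d = 135885.11.
Ed = (dQ_d/dP)·(P/Q_d) = (-1315.86) × (273/135885.11) = -2.6436…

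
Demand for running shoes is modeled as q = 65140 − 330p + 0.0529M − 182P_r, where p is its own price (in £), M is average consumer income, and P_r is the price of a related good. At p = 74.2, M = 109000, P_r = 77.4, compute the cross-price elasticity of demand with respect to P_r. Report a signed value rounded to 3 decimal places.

At the given values, q = 65140 − 330(74.2) + 0.0529(109000) − 182(77.4) = 32333.3.
∂q/∂P_r = -182.
E = (-182) × (77.4/32333.3) = -0.43567…

-0.436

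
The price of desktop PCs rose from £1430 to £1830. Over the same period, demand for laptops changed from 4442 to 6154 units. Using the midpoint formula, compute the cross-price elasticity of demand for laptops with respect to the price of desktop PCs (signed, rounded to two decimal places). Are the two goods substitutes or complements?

1.32; substitutes

%ΔQ_{laptops} = (6154 − 4442)/avg = 1712/5298 = 0.323140…
%ΔP_{desktop PCs} = (1830 − 1430)/avg = 400/1630 = 0.245398…
E_cross = (1712/5298) / (400/1630) = 1.3167…
E_cross > 0 ⇒ the goods are substitutes.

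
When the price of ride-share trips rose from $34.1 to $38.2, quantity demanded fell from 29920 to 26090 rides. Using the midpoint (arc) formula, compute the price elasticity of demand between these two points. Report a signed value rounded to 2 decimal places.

%ΔQ = (26090 − 29920) / [(29920 + 26090)/2] = -3830/28005 = -0.136761…
%ΔP = (38.2 − 34.1) / [(34.1 + 38.2)/2] = 4.1/36.15 = 0.113416…
Arc Ed = %ΔQ / %ΔP = (-3830/28005) / (4.1/36.15) = -1.2058…

-1.21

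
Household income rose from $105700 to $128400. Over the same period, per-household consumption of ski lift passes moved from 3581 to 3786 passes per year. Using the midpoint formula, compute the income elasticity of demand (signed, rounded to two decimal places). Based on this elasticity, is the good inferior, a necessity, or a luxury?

0.29; necessity

%ΔQ = (3786 − 3581)/[( 3581 + 3786)/2] = 205/3683.5 = 0.055653…
%ΔIncome = (128400 − 105700)/[( 105700 + 128400)/2] = 22700/117050 = 0.193934…
E_income = (205/3683.5) / (22700/117050) = 0.2869…
0 < E_income < 1 ⇒ normal good, necessity.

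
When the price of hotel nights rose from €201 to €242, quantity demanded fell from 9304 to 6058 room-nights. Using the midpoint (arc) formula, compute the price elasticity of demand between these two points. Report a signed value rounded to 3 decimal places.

-2.283

%ΔQ = (6058 − 9304) / [(9304 + 6058)/2] = -3246/7681 = -0.422601…
%ΔP = (242 − 201) / [(201 + 242)/2] = 41/221.5 = 0.185101…
Arc Ed = %ΔQ / %ΔP = (-3246/7681) / (41/221.5) = -2.28307…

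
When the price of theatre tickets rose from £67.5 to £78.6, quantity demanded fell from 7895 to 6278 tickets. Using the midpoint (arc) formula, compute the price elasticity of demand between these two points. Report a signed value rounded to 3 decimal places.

-1.502

%ΔQ = (6278 − 7895) / [(7895 + 6278)/2] = -1617/7086.5 = -0.228180…
%ΔP = (78.6 − 67.5) / [(67.5 + 78.6)/2] = 11.1/73.05 = 0.151950…
Arc Ed = %ΔQ / %ΔP = (-1617/7086.5) / (11.1/73.05) = -1.50167…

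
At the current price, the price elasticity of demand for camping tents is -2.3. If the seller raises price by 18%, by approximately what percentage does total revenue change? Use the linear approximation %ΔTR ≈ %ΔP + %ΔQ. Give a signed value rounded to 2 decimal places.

-23.40%

%ΔQ ≈ Ed × %ΔP = (-2.3) × (+18%) = -41.4000%
%ΔTR ≈ %ΔP + %ΔQ = (+18%) + (-41.4000%) = -23.4000%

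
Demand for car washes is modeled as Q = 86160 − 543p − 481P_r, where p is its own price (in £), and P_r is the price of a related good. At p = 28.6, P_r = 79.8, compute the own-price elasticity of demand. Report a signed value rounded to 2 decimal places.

At the given values, Q = 86160 − 543(28.6) − 481(79.8) = 32246.4.
∂Q/∂p = −543.
E = (-543) × (28.6/32246.4) = -0.4815…

-0.48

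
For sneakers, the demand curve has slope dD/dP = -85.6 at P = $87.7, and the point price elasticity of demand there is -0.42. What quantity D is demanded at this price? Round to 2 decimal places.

17874.10

Ed = (dD/dP)·(P/D) ⇒ D = (dD/dP)·P/Ed = (-85.6)·87.7/(-0.42) = 17874.0952…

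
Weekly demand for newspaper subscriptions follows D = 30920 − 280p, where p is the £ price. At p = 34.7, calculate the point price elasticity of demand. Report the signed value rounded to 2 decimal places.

dD/dp = −280. At p = 34.7, D = 30920 − 280(34.7) = 21204.
Ed = (dD/dp)·(p/D) = −280 × (34.7/21204) = -0.4582…

-0.46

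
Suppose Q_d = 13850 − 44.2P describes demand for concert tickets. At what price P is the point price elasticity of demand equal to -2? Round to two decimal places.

208.90

Ed = −44.2P/(13850 − 44.2P). Set this equal to -2:
44.2P = 2·(13850 − 44.2P) ⇒ 44.2P(1 + 2) = 2·13850
P = 2·13850 / (44.2·3) = 208.8989…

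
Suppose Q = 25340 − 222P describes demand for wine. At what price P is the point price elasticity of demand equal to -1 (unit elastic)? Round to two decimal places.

Ed = −222P/(25340 − 222P). Set this equal to -1:
222P = 1·(25340 − 222P) ⇒ 222P(1 + 1) = 1·25340
P = 1·25340 / (222·2) = 57.0720…

57.07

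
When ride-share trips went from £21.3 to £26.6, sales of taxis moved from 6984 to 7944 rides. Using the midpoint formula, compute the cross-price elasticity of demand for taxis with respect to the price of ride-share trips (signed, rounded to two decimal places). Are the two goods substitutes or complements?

%ΔQ_{taxis} = (7944 − 6984)/avg = 960/7464 = 0.128617…
%ΔP_{ride-share trips} = (26.6 − 21.3)/avg = 5.3/23.95 = 0.221294…
E_cross = (960/7464) / (5.3/23.95) = 0.5812…
E_cross > 0 ⇒ the goods are substitutes.

0.58; substitutes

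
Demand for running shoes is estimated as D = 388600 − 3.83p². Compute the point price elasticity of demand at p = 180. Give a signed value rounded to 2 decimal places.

-0.94

dD/dp = −2·3.83·p = -1378.8. At p = 180, D = 264508.
Ed = (dD/dp)·(p/D) = (-1378.8) × (180/264508) = -0.9382…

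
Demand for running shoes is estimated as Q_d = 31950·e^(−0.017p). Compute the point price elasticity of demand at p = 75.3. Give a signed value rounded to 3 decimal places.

-1.280

dQ_d/dp = −0.017·Q_d = -151.001. At p = 75.3, Q_d = 8882.4.
Ed = (dQ_d/dp)·(p/Q_d) = (-151.001) × (75.3/8882.4) = -1.2801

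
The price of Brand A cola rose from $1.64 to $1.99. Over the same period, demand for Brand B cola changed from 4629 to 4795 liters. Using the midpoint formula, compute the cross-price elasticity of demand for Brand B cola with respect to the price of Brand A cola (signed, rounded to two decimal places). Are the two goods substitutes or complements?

0.18; substitutes

%ΔQ_{Brand B cola} = (4795 − 4629)/avg = 166/4712 = 0.035229…
%ΔP_{Brand A cola} = (1.99 − 1.64)/avg = 0.35/1.815 = 0.192837…
E_cross = (166/4712) / (0.35/1.815) = 0.1826…
E_cross > 0 ⇒ the goods are substitutes.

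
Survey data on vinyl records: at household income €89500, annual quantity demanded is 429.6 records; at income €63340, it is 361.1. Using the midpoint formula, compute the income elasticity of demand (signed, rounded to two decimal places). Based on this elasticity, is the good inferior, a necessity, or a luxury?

0.51; necessity

%ΔQ = (361.1 − 429.6)/[( 429.6 + 361.1)/2] = -68.5/395.35 = -0.173264…
%ΔIncome = (63340 − 89500)/[( 89500 + 63340)/2] = -26160/76420 = -0.342318…
E_income = (-68.5/395.35) / (-26160/76420) = 0.5061…
0 < E_income < 1 ⇒ normal good, necessity.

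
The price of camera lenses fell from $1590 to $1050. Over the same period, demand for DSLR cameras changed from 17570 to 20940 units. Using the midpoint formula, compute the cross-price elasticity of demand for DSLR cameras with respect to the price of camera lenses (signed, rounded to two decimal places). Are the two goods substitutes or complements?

-0.43; complements

%ΔQ_{DSLR cameras} = (20940 − 17570)/avg = 3370/19255 = 0.175019…
%ΔP_{camera lenses} = (1050 − 1590)/avg = -540/1320 = -0.409090…
E_cross = (3370/19255) / (-540/1320) = -0.4278…
E_cross < 0 ⇒ the goods are complements.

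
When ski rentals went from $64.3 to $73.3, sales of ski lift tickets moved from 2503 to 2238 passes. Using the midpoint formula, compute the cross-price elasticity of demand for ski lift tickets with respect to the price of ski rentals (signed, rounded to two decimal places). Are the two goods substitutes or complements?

%ΔQ_{ski lift tickets} = (2238 − 2503)/avg = -265/2370.5 = -0.111790…
%ΔP_{ski rentals} = (73.3 − 64.3)/avg = 9/68.8 = 0.130813…
E_cross = (-265/2370.5) / (9/68.8) = -0.8545…
E_cross < 0 ⇒ the goods are complements.

-0.85; complements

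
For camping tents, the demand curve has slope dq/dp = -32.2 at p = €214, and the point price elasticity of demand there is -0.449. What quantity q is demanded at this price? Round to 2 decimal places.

Ed = (dq/dp)·(p/q) ⇒ q = (dq/dp)·p/Ed = (-32.2)·214/(-0.449) = 15346.9933…

15346.99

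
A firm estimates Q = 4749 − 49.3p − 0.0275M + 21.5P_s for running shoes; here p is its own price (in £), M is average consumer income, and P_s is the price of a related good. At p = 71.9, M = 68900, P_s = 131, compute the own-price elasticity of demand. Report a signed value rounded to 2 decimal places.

-1.67

At the given values, Q = 4749 − 49.3(71.9) − 0.0275(68900) + 21.5(131) = 2126.08.
∂Q/∂p = −49.3.
E = (-49.3) × (71.9/2126.08) = -1.6672…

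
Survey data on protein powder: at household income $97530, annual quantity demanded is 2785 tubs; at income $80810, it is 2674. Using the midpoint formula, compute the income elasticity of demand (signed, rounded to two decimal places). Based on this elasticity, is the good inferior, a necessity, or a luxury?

0.22; necessity

%ΔQ = (2674 − 2785)/[( 2785 + 2674)/2] = -111/2729.5 = -0.040666…
%ΔIncome = (80810 − 97530)/[( 97530 + 80810)/2] = -16720/89170 = -0.187507…
E_income = (-111/2729.5) / (-16720/89170) = 0.2168…
0 < E_income < 1 ⇒ normal good, necessity.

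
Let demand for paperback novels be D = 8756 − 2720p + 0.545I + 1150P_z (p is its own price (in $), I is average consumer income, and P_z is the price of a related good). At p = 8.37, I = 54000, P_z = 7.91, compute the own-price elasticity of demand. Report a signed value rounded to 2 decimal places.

At the given values, D = 8756 − 2720(8.37) + 0.545(54000) + 1150(7.91) = 24516.1.
∂D/∂p = −2720.
E = (-2720) × (8.37/24516.1) = -0.9286…

-0.93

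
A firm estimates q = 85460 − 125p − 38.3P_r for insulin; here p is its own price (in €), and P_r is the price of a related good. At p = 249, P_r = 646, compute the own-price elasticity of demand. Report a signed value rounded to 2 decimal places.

At the given values, q = 85460 − 125(249) − 38.3(646) = 29593.2.
∂q/∂p = −125.
E = (-125) × (249/29593.2) = -1.0517…

-1.05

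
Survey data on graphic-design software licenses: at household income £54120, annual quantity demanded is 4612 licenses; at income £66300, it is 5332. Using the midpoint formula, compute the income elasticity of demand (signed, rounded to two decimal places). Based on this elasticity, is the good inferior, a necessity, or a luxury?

%ΔQ = (5332 − 4612)/[( 4612 + 5332)/2] = 720/4972 = 0.144810…
%ΔIncome = (66300 − 54120)/[( 54120 + 66300)/2] = 12180/60210 = 0.202291…
E_income = (720/4972) / (12180/60210) = 0.7158…
0 < E_income < 1 ⇒ normal good, necessity.

0.72; necessity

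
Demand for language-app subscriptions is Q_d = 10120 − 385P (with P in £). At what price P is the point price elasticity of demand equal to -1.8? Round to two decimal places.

16.90

Ed = −385P/(10120 − 385P). Set this equal to -1.8:
385P = 1.8·(10120 − 385P) ⇒ 385P(1 + 1.8) = 1.8·10120
P = 1.8·10120 / (385·2.8) = 16.8979…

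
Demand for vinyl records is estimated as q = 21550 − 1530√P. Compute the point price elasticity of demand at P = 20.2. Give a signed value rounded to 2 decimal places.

dq/dP = −1530/(2√P) = -170.21. At P = 20.2, q = 14673.5.
Ed = (dq/dP)·(P/q) = (-170.21) × (20.2/14673.5) = -0.2343…

-0.23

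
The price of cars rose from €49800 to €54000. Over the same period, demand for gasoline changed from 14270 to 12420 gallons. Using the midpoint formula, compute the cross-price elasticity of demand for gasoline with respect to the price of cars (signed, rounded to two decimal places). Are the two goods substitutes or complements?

-1.71; complements

%ΔQ_{gasoline} = (12420 − 14270)/avg = -1850/13345 = -0.138628…
%ΔP_{cars} = (54000 − 49800)/avg = 4200/51900 = 0.080924…
E_cross = (-1850/13345) / (4200/51900) = -1.7130…
E_cross < 0 ⇒ the goods are complements.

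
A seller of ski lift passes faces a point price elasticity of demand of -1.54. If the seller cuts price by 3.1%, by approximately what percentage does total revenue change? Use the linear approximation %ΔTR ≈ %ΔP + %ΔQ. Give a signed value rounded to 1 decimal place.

%ΔQ ≈ Ed × %ΔP = (-1.54) × (-3.1%) = +4.7740%
%ΔTR ≈ %ΔP + %ΔQ = (-3.1%) + (+4.7740%) = +1.6740%

+1.7%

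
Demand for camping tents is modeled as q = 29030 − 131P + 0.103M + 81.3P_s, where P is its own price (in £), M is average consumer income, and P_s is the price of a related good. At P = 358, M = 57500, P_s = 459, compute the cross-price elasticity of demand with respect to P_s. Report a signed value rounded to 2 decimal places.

1.47

At the given values, q = 29030 − 131(358) + 0.103(57500) + 81.3(459) = 25371.2.
∂q/∂P_s = 81.3.
E = (81.3) × (459/25371.2) = 1.4708…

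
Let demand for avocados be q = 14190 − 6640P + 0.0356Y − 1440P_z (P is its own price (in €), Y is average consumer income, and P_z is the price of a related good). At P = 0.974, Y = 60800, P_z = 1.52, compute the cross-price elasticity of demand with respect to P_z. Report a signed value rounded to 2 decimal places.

-0.28

At the given values, q = 14190 − 6640(0.974) + 0.0356(60800) − 1440(1.52) = 7698.32.
∂q/∂P_z = -1440.
E = (-1440) × (1.52/7698.32) = -0.2843…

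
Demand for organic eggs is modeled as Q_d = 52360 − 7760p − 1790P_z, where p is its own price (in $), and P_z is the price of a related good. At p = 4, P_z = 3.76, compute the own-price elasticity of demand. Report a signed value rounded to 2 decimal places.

-2.13

At the given values, Q_d = 52360 − 7760(4) − 1790(3.76) = 14589.6.
∂Q_d/∂p = −7760.
E = (-7760) × (4/14589.6) = -2.1275…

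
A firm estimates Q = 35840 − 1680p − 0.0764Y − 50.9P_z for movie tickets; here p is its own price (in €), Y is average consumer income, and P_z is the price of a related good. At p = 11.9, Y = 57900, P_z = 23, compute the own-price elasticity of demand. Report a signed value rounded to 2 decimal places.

At the given values, Q = 35840 − 1680(11.9) − 0.0764(57900) − 50.9(23) = 10253.74.
∂Q/∂p = −1680.
E = (-1680) × (11.9/10253.74) = -1.9497…

-1.95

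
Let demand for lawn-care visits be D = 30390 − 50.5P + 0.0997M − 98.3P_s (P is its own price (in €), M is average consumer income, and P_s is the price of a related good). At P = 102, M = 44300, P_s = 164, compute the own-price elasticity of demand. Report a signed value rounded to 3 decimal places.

At the given values, D = 30390 − 50.5(102) + 0.0997(44300) − 98.3(164) = 13534.51.
∂D/∂P = −50.5.
E = (-50.5) × (102/13534.51) = -0.38058…

-0.381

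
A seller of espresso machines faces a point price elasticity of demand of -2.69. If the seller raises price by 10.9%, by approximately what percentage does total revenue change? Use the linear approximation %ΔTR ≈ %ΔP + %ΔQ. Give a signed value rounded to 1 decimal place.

-18.4%

%ΔQ ≈ Ed × %ΔP = (-2.69) × (+10.9%) = -29.3210%
%ΔTR ≈ %ΔP + %ΔQ = (+10.9%) + (-29.3210%) = -18.4210%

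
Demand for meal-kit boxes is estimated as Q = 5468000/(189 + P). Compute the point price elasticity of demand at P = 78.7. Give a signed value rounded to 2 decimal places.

dQ/dP = −5468000/(189 + P)² = -76.3013. At P = 78.7, Q = 20425.8.
Ed = (dQ/dP)·(P/Q) = (-76.3013) × (78.7/20425.8) = -0.2939…

-0.29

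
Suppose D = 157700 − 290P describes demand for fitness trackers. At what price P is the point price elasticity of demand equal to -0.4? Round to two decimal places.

Ed = −290P/(157700 − 290P). Set this equal to -0.4:
290P = 0.4·(157700 − 290P) ⇒ 290P(1 + 0.4) = 0.4·157700
P = 0.4·157700 / (290·1.4) = 155.3694…

155.37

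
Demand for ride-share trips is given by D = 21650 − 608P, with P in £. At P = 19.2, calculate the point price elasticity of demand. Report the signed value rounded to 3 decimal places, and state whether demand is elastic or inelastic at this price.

dD/dP = −608. At P = 19.2, D = 21650 − 608(19.2) = 9976.4.
Ed = (dD/dP)·(P/D) = −608 × (19.2/9976.4) = -1.17012…
|Ed| = 1.170 > 1, so demand is elastic.

-1.170; elastic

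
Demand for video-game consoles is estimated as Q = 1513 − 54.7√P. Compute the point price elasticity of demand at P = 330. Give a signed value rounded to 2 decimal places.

-0.96

dQ/dP = −54.7/(2√P) = -1.50557. At P = 330, Q = 519.325.
Ed = (dQ/dP)·(P/Q) = (-1.50557) × (330/519.325) = -0.9566…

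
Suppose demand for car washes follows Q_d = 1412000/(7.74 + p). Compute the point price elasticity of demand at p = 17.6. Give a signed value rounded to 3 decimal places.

dQ_d/dp = −1412000/(7.74 + p)² = -2198.98. At p = 17.6, Q_d = 55722.2.
Ed = (dQ_d/dp)·(p/Q_d) = (-2198.98) × (17.6/55722.2) = -0.69455…

-0.695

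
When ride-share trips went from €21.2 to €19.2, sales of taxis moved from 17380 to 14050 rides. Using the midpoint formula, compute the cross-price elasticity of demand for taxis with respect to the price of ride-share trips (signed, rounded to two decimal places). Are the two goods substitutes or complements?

%ΔQ_{taxis} = (14050 − 17380)/avg = -3330/15715 = -0.211899…
%ΔP_{ride-share trips} = (19.2 − 21.2)/avg = -2/20.2 = -0.099009…
E_cross = (-3330/15715) / (-2/20.2) = 2.1401…
E_cross > 0 ⇒ the goods are substitutes.

2.14; substitutes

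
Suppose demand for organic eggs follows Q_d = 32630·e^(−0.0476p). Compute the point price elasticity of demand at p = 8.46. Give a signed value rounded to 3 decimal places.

dQ_d/dp = −0.0476·Q_d = -1038.33. At p = 8.46, Q_d = 21813.7.
Ed = (dQ_d/dp)·(p/Q_d) = (-1038.33) × (8.46/21813.7) = -0.40269…

-0.403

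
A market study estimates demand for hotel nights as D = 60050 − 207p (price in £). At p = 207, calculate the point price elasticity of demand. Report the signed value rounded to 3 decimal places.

-2.491

dD/dp = −207. At p = 207, D = 60050 − 207(207) = 17201.
Ed = (dD/dp)·(p/D) = −207 × (207/17201) = -2.49107…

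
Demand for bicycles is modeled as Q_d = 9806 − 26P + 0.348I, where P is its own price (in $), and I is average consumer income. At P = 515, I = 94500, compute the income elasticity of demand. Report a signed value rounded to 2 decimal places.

1.12

At the given values, Q_d = 9806 − 26(515) + 0.348(94500) = 29302.
∂Q_d/∂I = 0.348.
E = (0.348) × (94500/29302) = 1.1223…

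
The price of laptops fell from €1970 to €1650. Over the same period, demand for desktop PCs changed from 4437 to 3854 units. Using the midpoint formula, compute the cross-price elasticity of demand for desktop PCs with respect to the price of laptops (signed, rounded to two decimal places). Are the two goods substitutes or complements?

%ΔQ_{desktop PCs} = (3854 − 4437)/avg = -583/4145.5 = -0.140634…
%ΔP_{laptops} = (1650 − 1970)/avg = -320/1810 = -0.176795…
E_cross = (-583/4145.5) / (-320/1810) = 0.7954…
E_cross > 0 ⇒ the goods are substitutes.

0.80; substitutes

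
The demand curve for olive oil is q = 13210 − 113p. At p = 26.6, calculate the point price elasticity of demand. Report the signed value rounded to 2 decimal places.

dq/dp = −113. At p = 26.6, q = 13210 − 113(26.6) = 10204.2.
Ed = (dq/dp)·(p/q) = −113 × (26.6/10204.2) = -0.2945…

-0.29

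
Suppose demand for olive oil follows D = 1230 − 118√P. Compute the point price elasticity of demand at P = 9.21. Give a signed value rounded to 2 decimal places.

dD/dP = −118/(2√P) = -19.4412. At P = 9.21, D = 871.894.
Ed = (dD/dP)·(P/D) = (-19.4412) × (9.21/871.894) = -0.2053…

-0.21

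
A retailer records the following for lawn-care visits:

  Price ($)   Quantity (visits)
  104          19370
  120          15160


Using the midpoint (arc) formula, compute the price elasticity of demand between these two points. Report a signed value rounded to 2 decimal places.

-1.71

%ΔQ = (15160 − 19370) / [(19370 + 15160)/2] = -4210/17265 = -0.243845…
%ΔP = (120 − 104) / [(104 + 120)/2] = 16/112 = 0.142857…
Arc Ed = %ΔQ / %ΔP = (-4210/17265) / (16/112) = -1.7069…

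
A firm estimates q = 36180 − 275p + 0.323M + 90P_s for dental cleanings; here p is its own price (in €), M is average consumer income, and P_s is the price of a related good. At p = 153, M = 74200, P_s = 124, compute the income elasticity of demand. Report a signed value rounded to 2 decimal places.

At the given values, q = 36180 − 275(153) + 0.323(74200) + 90(124) = 29231.6.
∂q/∂M = 0.323.
E = (0.323) × (74200/29231.6) = 0.8198…

0.82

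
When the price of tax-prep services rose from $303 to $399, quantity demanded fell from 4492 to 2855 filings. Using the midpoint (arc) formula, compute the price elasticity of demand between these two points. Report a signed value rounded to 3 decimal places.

-1.629

%ΔQ = (2855 − 4492) / [(4492 + 2855)/2] = -1637/3673.5 = -0.445624…
%ΔP = (399 − 303) / [(303 + 399)/2] = 96/351 = 0.273504…
Arc Ed = %ΔQ / %ΔP = (-1637/3673.5) / (96/351) = -1.62931…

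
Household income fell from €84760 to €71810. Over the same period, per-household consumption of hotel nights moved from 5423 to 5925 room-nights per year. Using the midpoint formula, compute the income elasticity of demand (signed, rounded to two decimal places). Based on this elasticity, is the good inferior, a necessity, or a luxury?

%ΔQ = (5925 − 5423)/[( 5423 + 5925)/2] = 502/5674 = 0.088473…
%ΔIncome = (71810 − 84760)/[( 84760 + 71810)/2] = -12950/78285 = -0.165421…
E_income = (502/5674) / (-12950/78285) = -0.5348…
E_income < 0 ⇒ inferior good.

-0.53; inferior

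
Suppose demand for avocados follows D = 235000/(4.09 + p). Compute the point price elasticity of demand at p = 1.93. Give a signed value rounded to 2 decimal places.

-0.32

dD/dp = −235000/(4.09 + p)² = -6484.48. At p = 1.93, D = 39036.5.
Ed = (dD/dp)·(p/D) = (-6484.48) × (1.93/39036.5) = -0.3205…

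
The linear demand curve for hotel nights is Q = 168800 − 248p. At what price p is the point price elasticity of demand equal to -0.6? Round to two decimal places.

255.24

Ed = −248p/(168800 − 248p). Set this equal to -0.6:
248p = 0.6·(168800 − 248p) ⇒ 248p(1 + 0.6) = 0.6·168800
p = 0.6·168800 / (248·1.6) = 255.2419…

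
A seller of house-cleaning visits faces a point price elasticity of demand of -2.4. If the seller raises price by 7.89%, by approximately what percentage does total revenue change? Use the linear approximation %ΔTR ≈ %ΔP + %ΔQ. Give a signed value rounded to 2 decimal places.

-11.05%

%ΔQ ≈ Ed × %ΔP = (-2.4) × (+7.89%) = -18.9360%
%ΔTR ≈ %ΔP + %ΔQ = (+7.89%) + (-18.9360%) = -11.0460%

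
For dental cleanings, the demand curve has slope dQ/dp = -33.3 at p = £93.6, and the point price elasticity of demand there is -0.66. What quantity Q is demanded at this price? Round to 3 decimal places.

4722.545

Ed = (dQ/dp)·(p/Q) ⇒ Q = (dQ/dp)·p/Ed = (-33.3)·93.6/(-0.66) = 4722.54545…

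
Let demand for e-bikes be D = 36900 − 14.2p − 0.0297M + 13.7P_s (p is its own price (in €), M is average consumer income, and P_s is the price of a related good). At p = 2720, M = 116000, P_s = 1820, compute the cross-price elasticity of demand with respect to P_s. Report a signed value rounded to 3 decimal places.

At the given values, D = 36900 − 14.2(2720) − 0.0297(116000) + 13.7(1820) = 19764.8.
∂D/∂P_s = 13.7.
E = (13.7) × (1820/19764.8) = 1.26153…

1.262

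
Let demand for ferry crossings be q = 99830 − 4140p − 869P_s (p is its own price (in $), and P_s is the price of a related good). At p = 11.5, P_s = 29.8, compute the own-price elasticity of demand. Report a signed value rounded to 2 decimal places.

-1.81

At the given values, q = 99830 − 4140(11.5) − 869(29.8) = 26323.8.
∂q/∂p = −4140.
E = (-4140) × (11.5/26323.8) = -1.8086…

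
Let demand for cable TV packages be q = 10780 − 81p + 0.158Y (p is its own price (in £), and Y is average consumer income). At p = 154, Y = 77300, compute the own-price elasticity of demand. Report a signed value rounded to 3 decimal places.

At the given values, q = 10780 − 81(154) + 0.158(77300) = 10519.4.
∂q/∂p = −81.
E = (-81) × (154/10519.4) = -1.18580…

-1.186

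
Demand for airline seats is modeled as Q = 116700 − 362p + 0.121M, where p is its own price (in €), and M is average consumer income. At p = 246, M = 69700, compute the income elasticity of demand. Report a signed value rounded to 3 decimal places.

At the given values, Q = 116700 − 362(246) + 0.121(69700) = 36081.7.
∂Q/∂M = 0.121.
E = (0.121) × (69700/36081.7) = 0.23373…

0.234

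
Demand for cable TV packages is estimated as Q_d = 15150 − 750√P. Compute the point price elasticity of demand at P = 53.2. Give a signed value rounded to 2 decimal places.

-0.28

dQ_d/dP = −750/(2√P) = -51.4133. At P = 53.2, Q_d = 9679.63.
Ed = (dQ_d/dP)·(P/Q_d) = (-51.4133) × (53.2/9679.63) = -0.2825…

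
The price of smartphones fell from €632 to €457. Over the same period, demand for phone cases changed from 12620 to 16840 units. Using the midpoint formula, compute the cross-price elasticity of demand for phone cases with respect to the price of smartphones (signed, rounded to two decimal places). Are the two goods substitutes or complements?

%ΔQ_{phone cases} = (16840 − 12620)/avg = 4220/14730 = 0.286490…
%ΔP_{smartphones} = (457 − 632)/avg = -175/544.5 = -0.321395…
E_cross = (4220/14730) / (-175/544.5) = -0.8913…
E_cross < 0 ⇒ the goods are complements.

-0.89; complements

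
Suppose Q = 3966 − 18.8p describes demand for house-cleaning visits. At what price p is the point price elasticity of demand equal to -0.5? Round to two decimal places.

Ed = −18.8p/(3966 − 18.8p). Set this equal to -0.5:
18.8p = 0.5·(3966 − 18.8p) ⇒ 18.8p(1 + 0.5) = 0.5·3966
p = 0.5·3966 / (18.8·1.5) = 70.3191…

70.32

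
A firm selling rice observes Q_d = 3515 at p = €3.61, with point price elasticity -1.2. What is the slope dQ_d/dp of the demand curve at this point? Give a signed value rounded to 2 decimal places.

Ed = (dQ_d/dp)·(p/Q_d) ⇒ dQ_d/dp = Ed·Q_d/p = (-1.2)·3515/3.61 = -1168.4210…

-1168.42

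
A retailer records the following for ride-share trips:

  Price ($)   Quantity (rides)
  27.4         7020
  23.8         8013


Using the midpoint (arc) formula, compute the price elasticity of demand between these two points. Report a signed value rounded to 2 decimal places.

-0.94

%ΔQ = (8013 − 7020) / [(7020 + 8013)/2] = 993/7516.5 = 0.132109…
%ΔP = (23.8 − 27.4) / [(27.4 + 23.8)/2] = -3.6/25.6 = -0.140625
Arc Ed = %ΔQ / %ΔP = (993/7516.5) / (-3.6/25.6) = -0.9394…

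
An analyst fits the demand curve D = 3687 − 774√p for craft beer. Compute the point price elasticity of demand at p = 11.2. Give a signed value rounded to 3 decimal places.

dD/dp = −774/(2√p) = -115.638. At p = 11.2, D = 1096.7.
Ed = (dD/dp)·(p/D) = (-115.638) × (11.2/1096.7) = -1.18095…

-1.181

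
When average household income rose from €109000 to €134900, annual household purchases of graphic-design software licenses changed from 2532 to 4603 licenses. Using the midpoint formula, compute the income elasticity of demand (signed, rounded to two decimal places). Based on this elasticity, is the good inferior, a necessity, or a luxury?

2.73; luxury

%ΔQ = (4603 − 2532)/[( 2532 + 4603)/2] = 2071/3567.5 = 0.580518…
%ΔIncome = (134900 − 109000)/[( 109000 + 134900)/2] = 25900/121950 = 0.212382…
E_income = (2071/3567.5) / (25900/121950) = 2.7333…
E_income > 1 ⇒ normal good, luxury.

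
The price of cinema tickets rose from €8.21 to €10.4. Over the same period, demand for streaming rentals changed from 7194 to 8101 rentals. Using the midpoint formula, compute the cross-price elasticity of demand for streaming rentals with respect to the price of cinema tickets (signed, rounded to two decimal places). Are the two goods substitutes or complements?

0.50; substitutes

%ΔQ_{streaming rentals} = (8101 − 7194)/avg = 907/7647.5 = 0.118600…
%ΔP_{cinema tickets} = (10.4 − 8.21)/avg = 2.19/9.305 = 0.235357…
E_cross = (907/7647.5) / (2.19/9.305) = 0.5039…
E_cross > 0 ⇒ the goods are substitutes.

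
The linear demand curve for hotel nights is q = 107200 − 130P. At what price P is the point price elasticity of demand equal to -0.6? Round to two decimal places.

Ed = −130P/(107200 − 130P). Set this equal to -0.6:
130P = 0.6·(107200 − 130P) ⇒ 130P(1 + 0.6) = 0.6·107200
P = 0.6·107200 / (130·1.6) = 309.2307…

309.23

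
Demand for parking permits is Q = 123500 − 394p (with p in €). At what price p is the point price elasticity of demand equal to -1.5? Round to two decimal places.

Ed = −394p/(123500 − 394p). Set this equal to -1.5:
394p = 1.5·(123500 − 394p) ⇒ 394p(1 + 1.5) = 1.5·123500
p = 1.5·123500 / (394·2.5) = 188.0710…

188.07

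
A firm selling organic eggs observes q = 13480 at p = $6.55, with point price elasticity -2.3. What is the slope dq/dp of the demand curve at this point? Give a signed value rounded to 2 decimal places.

Ed = (dq/dp)·(p/q) ⇒ dq/dp = Ed·q/p = (-2.3)·13480/6.55 = -4733.4351…

-4733.44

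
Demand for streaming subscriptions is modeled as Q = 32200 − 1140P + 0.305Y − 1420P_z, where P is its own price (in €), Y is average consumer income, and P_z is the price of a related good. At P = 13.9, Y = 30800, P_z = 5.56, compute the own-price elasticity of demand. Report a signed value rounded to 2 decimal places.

At the given values, Q = 32200 − 1140(13.9) + 0.305(30800) − 1420(5.56) = 17852.8.
∂Q/∂P = −1140.
E = (-1140) × (13.9/17852.8) = -0.8875…

-0.89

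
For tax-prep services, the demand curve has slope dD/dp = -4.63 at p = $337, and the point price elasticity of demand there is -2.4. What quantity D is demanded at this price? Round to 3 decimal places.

650.129

Ed = (dD/dp)·(p/D) ⇒ D = (dD/dp)·p/Ed = (-4.63)·337/(-2.4) = 650.12916…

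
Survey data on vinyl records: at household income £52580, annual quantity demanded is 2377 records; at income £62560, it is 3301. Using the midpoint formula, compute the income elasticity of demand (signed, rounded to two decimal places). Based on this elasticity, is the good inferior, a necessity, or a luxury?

1.88; luxury

%ΔQ = (3301 − 2377)/[( 2377 + 3301)/2] = 924/2839 = 0.325466…
%ΔIncome = (62560 − 52580)/[( 52580 + 62560)/2] = 9980/57570 = 0.173354…
E_income = (924/2839) / (9980/57570) = 1.8774…
E_income > 1 ⇒ normal good, luxury.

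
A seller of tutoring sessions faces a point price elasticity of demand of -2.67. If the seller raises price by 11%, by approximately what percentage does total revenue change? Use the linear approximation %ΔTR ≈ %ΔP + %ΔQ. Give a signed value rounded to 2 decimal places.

-18.37%

%ΔQ ≈ Ed × %ΔP = (-2.67) × (+11%) = -29.3700%
%ΔTR ≈ %ΔP + %ΔQ = (+11%) + (-29.3700%) = -18.3700%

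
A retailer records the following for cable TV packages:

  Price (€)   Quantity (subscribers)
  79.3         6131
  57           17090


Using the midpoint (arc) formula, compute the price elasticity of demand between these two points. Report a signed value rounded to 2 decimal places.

%ΔQ = (17090 − 6131) / [(6131 + 17090)/2] = 10959/11610.5 = 0.943886…
%ΔP = (57 − 79.3) / [(79.3 + 57)/2] = -22.3/68.15 = -0.327219…
Arc Ed = %ΔQ / %ΔP = (10959/11610.5) / (-22.3/68.15) = -2.8845…

-2.88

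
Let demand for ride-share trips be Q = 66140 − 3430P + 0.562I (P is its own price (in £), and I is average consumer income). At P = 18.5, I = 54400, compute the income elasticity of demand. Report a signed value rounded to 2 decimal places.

0.92

At the given values, Q = 66140 − 3430(18.5) + 0.562(54400) = 33257.8.
∂Q/∂I = 0.562.
E = (0.562) × (54400/33257.8) = 0.9192…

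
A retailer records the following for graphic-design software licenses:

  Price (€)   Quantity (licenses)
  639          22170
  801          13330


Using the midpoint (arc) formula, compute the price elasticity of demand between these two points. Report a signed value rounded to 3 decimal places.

-2.213

%ΔQ = (13330 − 22170) / [(22170 + 13330)/2] = -8840/17750 = -0.498028…
%ΔP = (801 − 639) / [(639 + 801)/2] = 162/720 = 0.225
Arc Ed = %ΔQ / %ΔP = (-8840/17750) / (162/720) = -2.21345…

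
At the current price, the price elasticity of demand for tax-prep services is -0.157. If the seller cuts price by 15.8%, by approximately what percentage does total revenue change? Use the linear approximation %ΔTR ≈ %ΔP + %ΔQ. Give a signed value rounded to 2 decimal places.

%ΔQ ≈ Ed × %ΔP = (-0.157) × (-15.8%) = +2.4806%
%ΔTR ≈ %ΔP + %ΔQ = (-15.8%) + (+2.4806%) = -13.3194%

-13.32%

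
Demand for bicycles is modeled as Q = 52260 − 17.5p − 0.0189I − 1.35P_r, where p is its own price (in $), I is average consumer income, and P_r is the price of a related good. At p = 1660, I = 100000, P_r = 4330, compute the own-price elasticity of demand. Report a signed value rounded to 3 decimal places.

At the given values, Q = 52260 − 17.5(1660) − 0.0189(100000) − 1.35(4330) = 15474.5.
∂Q/∂p = −17.5.
E = (-17.5) × (1660/15474.5) = -1.87728…

-1.877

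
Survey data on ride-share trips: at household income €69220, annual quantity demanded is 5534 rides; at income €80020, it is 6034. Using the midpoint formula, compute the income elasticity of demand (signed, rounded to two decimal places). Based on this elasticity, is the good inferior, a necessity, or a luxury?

0.60; necessity

%ΔQ = (6034 − 5534)/[( 5534 + 6034)/2] = 500/5784 = 0.086445…
%ΔIncome = (80020 − 69220)/[( 69220 + 80020)/2] = 10800/74620 = 0.144733…
E_income = (500/5784) / (10800/74620) = 0.5972…
0 < E_income < 1 ⇒ normal good, necessity.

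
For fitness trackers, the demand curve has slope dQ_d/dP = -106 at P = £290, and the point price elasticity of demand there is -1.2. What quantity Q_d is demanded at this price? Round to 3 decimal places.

25616.667

Ed = (dQ_d/dP)·(P/Q_d) ⇒ Q_d = (dQ_d/dP)·P/Ed = (-106)·290/(-1.2) = 25616.66666…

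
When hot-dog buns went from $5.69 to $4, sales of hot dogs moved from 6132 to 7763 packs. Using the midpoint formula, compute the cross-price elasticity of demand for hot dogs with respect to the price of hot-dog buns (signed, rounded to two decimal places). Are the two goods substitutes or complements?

%ΔQ_{hot dogs} = (7763 − 6132)/avg = 1631/6947.5 = 0.234760…
%ΔP_{hot-dog buns} = (4 − 5.69)/avg = -1.69/4.845 = -0.348813…
E_cross = (1631/6947.5) / (-1.69/4.845) = -0.6730…
E_cross < 0 ⇒ the goods are complements.

-0.67; complements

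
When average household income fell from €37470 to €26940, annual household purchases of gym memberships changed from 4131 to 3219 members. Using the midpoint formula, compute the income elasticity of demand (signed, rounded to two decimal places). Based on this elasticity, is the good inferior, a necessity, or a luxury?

%ΔQ = (3219 − 4131)/[( 4131 + 3219)/2] = -912/3675 = -0.248163…
%ΔIncome = (26940 − 37470)/[( 37470 + 26940)/2] = -10530/32205 = -0.326967…
E_income = (-912/3675) / (-10530/32205) = 0.7589…
0 < E_income < 1 ⇒ normal good, necessity.

0.76; necessity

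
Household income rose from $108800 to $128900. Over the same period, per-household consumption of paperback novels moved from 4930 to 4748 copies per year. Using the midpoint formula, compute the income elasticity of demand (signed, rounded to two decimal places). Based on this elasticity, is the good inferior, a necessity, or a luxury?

%ΔQ = (4748 − 4930)/[( 4930 + 4748)/2] = -182/4839 = -0.037611…
%ΔIncome = (128900 − 108800)/[( 108800 + 128900)/2] = 20100/118850 = 0.169120…
E_income = (-182/4839) / (20100/118850) = -0.2223…
E_income < 0 ⇒ inferior good.

-0.22; inferior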